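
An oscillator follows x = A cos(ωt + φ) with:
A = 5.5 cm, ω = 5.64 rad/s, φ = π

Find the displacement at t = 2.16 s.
x = A cos(ωt + φ) = 5.5×cos(5.64×2.16 + π) = -5.1 cm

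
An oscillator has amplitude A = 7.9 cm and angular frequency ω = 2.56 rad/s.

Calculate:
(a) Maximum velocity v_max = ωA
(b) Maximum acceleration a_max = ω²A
v_max = ωA = 2.56×0.079 = 0.2022 m/s
a_max = ω²A = 2.56²×0.079 = 0.5177 m/s²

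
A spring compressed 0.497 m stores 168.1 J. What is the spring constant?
PE = ½kx² → k = 2PE/x² = 2×168.1/0.497² = 1361.0 N/m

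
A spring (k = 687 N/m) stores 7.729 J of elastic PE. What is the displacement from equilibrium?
PE = ½kx² → x = √(2PE/k) = √(2×7.729/687) = 0.15 m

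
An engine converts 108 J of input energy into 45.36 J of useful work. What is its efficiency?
η = W_out/W_in = 45.36/108 = 0.42 = 42.0%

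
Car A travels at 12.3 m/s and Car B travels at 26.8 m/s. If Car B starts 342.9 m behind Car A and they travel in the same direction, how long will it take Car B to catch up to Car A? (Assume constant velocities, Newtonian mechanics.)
Relative speed: v_rel = 26.8 - 12.3 = 14.5 m/s
Time to catch: t = d₀/v_rel = 342.9/14.5 = 23.65 s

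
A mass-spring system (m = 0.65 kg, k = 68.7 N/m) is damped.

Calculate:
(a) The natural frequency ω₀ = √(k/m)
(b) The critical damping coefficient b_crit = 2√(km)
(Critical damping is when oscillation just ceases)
ω₀ = √(k/m) = √(68.7/0.65) = 10.28 rad/s
b_crit = 2√(km) = 2√(68.7×0.65) = 13.36 kg/s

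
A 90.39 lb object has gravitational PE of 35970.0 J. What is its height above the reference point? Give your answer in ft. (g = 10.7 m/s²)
PE = mgh → h = PE/(mg) = 3.597e+04 J / (41 kg × 10.7 m/s²) = 81.99 m = 269.0 ft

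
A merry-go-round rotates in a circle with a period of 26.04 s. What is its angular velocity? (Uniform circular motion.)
ω = 2π/T = 2π/26.04 = 0.2413 rad/s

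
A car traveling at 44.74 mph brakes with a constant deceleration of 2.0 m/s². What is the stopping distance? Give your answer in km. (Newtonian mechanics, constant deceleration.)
d = v₀² / (2a) (with unit conversion) = 0.1 km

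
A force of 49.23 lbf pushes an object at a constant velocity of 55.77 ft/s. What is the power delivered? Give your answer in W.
P = Fv = 219 N × 17 m/s = 3722 W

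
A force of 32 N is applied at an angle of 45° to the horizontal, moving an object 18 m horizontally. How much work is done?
W = Fd cosθ = 32×18×cos(45°) = 407.29 J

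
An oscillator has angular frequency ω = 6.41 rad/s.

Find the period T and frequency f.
T = 2π/ω = 2π/6.41 = 0.9802 s; f = ω/2π = 1.02 Hz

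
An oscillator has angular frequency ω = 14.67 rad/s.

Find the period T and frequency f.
T = 2π/ω = 2π/14.67 = 0.4283 s; f = ω/2π = 2.335 Hz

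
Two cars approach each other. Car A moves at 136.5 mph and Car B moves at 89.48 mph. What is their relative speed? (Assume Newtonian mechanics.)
v_rel = v_A + v_B = 136.5 + 89.48 = 226.0 mph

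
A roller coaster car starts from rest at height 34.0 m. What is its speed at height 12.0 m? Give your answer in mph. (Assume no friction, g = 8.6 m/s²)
mgh₁ = ½mv₂² + mgh₂ → v₂ = √(2g(h₁−h₂)) = √(2×8.6×(34−12)) = 19.45 m/s = 43.51 mph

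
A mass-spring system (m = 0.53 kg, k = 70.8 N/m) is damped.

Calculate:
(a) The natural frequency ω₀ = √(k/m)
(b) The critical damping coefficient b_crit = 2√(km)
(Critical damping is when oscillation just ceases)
ω₀ = √(k/m) = √(70.8/0.53) = 11.56 rad/s
b_crit = 2√(km) = 2√(70.8×0.53) = 12.25 kg/s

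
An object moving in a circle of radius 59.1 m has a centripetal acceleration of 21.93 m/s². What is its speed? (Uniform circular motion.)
v = √(a_c × r) = √(21.93 × 59.1) = 36.0 m/s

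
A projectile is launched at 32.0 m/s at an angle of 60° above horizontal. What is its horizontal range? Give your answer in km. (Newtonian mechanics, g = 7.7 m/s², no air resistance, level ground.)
R = v₀² sin(2θ) / g (with unit conversion) = 0.1152 km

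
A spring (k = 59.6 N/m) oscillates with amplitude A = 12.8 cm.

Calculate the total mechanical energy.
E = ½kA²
E = ½kA² = ½×59.6×(0.128)² = 0.4882 J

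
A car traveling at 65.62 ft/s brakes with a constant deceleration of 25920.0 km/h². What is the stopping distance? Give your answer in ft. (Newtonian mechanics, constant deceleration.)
d = v₀² / (2a) (with unit conversion) = 328.1 ft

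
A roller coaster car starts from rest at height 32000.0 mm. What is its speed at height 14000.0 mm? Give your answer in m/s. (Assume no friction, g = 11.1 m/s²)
mgh₁ = ½mv₂² + mgh₂ → v₂ = √(2g(h₁−h₂)) = √(2×11.1×(32−14)) = 19.99 m/s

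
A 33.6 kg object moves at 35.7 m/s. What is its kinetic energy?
KE = ½mv² = ½×33.6×35.7² = 21411.43 J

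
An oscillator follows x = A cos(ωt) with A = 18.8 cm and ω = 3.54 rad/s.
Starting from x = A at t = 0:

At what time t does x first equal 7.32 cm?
cos(ωt) = x/A = 7.32/18.8 = 0.3894
ωt = arccos(0.3894) = 1.171 rad
t = 1.171/3.54 = 0.3308 s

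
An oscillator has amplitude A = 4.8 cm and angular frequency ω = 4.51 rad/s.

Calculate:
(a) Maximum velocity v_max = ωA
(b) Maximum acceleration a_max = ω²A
v_max = ωA = 4.51×0.048 = 0.2165 m/s
a_max = ω²A = 4.51²×0.048 = 0.9763 m/s²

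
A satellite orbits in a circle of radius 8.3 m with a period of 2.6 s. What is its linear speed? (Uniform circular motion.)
v = 2πr/T = 2π×8.3/2.6 = 20.06 m/s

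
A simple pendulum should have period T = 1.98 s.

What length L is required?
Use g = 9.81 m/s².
T = 2π√(L/g) → L = g(T/2π)² = 9.81×(1.98/2π)² = 0.9742 m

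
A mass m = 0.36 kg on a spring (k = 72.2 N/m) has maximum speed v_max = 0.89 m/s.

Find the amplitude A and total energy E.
½mv²_max = ½kA² → A = v_max√(m/k) = 0.89×√(0.36/72.2) = 0.06285 m = 6.285 cm
E = ½mv²_max = ½×0.36×0.89² = 0.1426 J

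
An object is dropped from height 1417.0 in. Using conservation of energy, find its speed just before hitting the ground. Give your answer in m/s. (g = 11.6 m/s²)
mgh = ½mv² → v = √(2gh) = √(2×11.6×35.99) = 28.9 m/s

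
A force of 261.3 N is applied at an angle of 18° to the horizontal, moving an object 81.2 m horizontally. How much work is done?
W = Fd cosθ = 261.3×81.2×cos(18°) = 20179.0 J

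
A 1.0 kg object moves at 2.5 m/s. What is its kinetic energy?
KE = ½mv² = ½×1.0×2.5² = 3.125 J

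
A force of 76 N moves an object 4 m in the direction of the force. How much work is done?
W = Fd = 76×4 = 304.0 J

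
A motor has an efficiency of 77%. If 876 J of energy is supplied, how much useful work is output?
W_out = η × W_in = 0.77 × 876 = 674.52 J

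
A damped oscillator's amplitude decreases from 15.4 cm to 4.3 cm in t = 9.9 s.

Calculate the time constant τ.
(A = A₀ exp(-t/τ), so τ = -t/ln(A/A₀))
A/A₀ = 4.3/15.4 = 0.2792; ln(A/A₀) = -1.276
τ = −t/ln(A/A₀) = −9.9/-1.276 = 7.76 s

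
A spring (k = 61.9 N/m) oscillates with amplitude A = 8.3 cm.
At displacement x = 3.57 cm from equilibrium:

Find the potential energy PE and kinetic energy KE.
E_total = ½kA² = ½×61.9×(0.083)² = 0.2132 J
PE = ½kx² = ½×61.9×(0.0357)² = 0.03945 J
KE = E_total − PE = 0.1738 J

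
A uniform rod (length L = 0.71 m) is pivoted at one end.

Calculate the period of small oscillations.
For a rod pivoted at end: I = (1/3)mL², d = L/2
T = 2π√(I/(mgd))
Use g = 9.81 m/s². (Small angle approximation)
I/m = (1/3)L² = 0.168 m²; d = L/2 = 0.355 m
T = 2π√(I/(mgd)) = 2π√(0.168/(9.81×0.355)) = 1.38 s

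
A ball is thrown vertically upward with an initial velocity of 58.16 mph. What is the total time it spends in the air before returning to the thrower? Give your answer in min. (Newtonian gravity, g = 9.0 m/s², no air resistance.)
t_total = 2v₀/g (with unit conversion) = 0.0963 min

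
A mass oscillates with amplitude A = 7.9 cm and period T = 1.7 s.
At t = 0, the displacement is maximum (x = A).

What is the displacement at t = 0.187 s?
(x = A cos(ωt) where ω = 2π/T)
ω = 2π/T = 2π/1.7 = 3.696 rad/s
x = A cos(ωt) = 7.9×cos(3.696×0.187) = 6.087 cm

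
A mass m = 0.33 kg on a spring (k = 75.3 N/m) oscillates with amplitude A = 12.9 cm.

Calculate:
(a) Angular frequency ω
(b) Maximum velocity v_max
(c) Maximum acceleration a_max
ω = √(k/m) = √(75.3/0.33) = 15.11 rad/s
v_max = ωA = 15.11×0.129 = 1.949 m/s
a_max = ω²A = 15.11²×0.129 = 29.44 m/s²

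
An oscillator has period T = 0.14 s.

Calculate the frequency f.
f = 1/T = 1/0.14 = 7.143 Hz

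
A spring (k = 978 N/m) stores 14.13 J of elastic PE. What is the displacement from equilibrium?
PE = ½kx² → x = √(2PE/k) = √(2×14.13/978) = 0.17 m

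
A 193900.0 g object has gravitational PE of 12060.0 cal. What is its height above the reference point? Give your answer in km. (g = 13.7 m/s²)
PE = mgh → h = PE/(mg) = 5.046e+04 J / (193.9 kg × 13.7 m/s²) = 19 m = 0.019 km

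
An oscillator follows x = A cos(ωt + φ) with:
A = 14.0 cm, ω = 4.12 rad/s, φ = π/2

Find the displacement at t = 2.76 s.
x = A cos(ωt + φ) = 14.0×cos(4.12×2.76 + π/2) = 13.02 cm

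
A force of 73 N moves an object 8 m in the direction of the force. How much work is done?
W = Fd = 73×8 = 584.0 J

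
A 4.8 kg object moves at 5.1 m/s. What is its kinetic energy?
KE = ½mv² = ½×4.8×5.1² = 62.424 J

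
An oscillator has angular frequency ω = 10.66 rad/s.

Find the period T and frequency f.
T = 2π/ω = 2π/10.66 = 0.5894 s; f = ω/2π = 1.697 Hz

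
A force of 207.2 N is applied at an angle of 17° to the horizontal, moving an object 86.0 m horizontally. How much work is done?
W = Fd cosθ = 207.2×86.0×cos(17°) = 17041.0 J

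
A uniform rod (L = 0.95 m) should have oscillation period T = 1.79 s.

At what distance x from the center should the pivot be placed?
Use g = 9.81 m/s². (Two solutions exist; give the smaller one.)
T = 2π√((L²/12 + x²)/(gx)). Let c = T²g/(4π²) = 0.7962.
x² − cx + L²/12 = 0 → x = (c − √(c² − L²/3))/2 = 0.1095 m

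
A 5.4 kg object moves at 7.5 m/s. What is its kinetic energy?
KE = ½mv² = ½×5.4×7.5² = 151.875 J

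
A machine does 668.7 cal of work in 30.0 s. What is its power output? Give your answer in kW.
P = W/t = 2798 J / 30 s = 93.26 W = 0.09326 kW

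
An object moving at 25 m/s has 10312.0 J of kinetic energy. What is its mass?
KE = ½mv² → m = 2KE/v² = 2×10312.0/25² = 33.0 kg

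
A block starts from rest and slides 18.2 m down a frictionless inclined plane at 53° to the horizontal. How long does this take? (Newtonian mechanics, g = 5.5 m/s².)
a = g sin(θ) = 5.5 × sin(53°) = 4.39 m/s²
t = √(2d/a) = √(2 × 18.2 / 4.39) = 2.88 s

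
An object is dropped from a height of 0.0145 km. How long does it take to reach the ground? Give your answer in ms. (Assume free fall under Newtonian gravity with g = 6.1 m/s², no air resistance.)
t = √(2h/g) (with unit conversion) = 2180.0 ms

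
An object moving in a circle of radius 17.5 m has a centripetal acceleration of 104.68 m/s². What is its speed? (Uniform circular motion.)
v = √(a_c × r) = √(104.68 × 17.5) = 42.8 m/s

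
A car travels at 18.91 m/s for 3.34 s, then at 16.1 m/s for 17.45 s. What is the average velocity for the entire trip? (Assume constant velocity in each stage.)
d₁ = v₁t₁ = 18.91 × 3.34 = 63.1594 m
d₂ = v₂t₂ = 16.1 × 17.45 = 280.945 m
d_total = 344.1 m, t_total = 20.79 s
v_avg = d_total/t_total = 344.1/20.79 = 16.55 m/s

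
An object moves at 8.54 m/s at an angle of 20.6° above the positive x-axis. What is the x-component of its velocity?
vₓ = v cos(θ) = 8.54 × cos(20.6°) = 7.99 m/s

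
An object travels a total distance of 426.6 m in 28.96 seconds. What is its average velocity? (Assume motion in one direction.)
v_avg = Δd / Δt = 426.6 / 28.96 = 14.73 m/s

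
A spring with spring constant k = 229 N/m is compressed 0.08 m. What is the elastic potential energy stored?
PE = ½kx² = ½×229×0.08² = 0.7328 J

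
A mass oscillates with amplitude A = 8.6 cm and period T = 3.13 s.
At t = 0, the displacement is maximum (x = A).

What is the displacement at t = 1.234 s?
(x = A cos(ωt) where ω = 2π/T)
ω = 2π/T = 2π/3.13 = 2.007 rad/s
x = A cos(ωt) = 8.6×cos(2.007×1.234) = -6.77 cm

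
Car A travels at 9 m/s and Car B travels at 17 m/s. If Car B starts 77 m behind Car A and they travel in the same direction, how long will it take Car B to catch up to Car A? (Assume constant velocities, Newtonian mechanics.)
Relative speed: v_rel = 17 - 9 = 8 m/s
Time to catch: t = d₀/v_rel = 77/8 = 9.62 s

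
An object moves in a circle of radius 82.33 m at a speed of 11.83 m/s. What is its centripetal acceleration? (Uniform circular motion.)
a_c = v²/r = 11.83²/82.33 = 139.949/82.33 = 1.7 m/s²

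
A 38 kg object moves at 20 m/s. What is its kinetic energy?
KE = ½mv² = ½×38×20² = 7600.0 J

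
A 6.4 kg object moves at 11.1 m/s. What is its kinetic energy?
KE = ½mv² = ½×6.4×11.1² = 394.272 J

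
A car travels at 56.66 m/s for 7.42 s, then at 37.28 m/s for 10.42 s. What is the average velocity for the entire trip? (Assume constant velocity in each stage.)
d₁ = v₁t₁ = 56.66 × 7.42 = 420.417 m
d₂ = v₂t₂ = 37.28 × 10.42 = 388.458 m
d_total = 808.87 m, t_total = 17.84 s
v_avg = d_total/t_total = 808.87/17.84 = 45.34 m/s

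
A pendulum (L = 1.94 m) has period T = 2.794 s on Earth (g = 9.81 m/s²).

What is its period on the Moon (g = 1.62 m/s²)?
T = 2π√(L/g), so T_moon/T_earth = √(g_earth/g_moon)
T_moon = 2π√(1.94/1.62) = 6.876 s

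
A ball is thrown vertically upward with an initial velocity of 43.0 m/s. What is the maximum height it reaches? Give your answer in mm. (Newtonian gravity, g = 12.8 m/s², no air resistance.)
h_max = v₀²/(2g) (with unit conversion) = 72230.0 mm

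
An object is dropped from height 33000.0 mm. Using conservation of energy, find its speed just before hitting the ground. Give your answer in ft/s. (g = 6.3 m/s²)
mgh = ½mv² → v = √(2gh) = √(2×6.3×33) = 20.39 m/s = 66.9 ft/s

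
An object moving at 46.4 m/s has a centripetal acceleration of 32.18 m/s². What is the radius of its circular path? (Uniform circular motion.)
r = v²/a_c = 46.4²/32.18 = 66.9 m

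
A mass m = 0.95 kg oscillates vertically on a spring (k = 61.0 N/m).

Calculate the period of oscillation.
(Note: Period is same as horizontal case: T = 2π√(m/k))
T = 2π√(m/k) = 2π√(0.95/61.0) = 0.7841 s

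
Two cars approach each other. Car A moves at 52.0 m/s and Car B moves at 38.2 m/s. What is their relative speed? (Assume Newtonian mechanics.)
v_rel = v_A + v_B = 52.0 + 38.2 = 90.2 m/s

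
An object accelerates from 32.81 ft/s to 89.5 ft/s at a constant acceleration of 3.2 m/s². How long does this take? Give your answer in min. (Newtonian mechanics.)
t = (v - v₀)/a (with unit conversion) = 0.09 min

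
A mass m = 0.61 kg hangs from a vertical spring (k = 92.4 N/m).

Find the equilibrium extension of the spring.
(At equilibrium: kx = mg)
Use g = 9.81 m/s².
x_eq = mg/k = 0.61×9.81/92.4 = 0.06476 m = 6.476 cm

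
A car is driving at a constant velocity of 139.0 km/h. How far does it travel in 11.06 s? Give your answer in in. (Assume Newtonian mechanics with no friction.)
d = vt (with unit conversion) = 16810.0 in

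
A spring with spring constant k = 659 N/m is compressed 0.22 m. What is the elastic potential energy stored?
PE = ½kx² = ½×659×0.22² = 15.95 J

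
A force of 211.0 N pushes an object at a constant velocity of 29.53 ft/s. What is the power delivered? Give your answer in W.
P = Fv = 211 N × 9.001 m/s = 1899 W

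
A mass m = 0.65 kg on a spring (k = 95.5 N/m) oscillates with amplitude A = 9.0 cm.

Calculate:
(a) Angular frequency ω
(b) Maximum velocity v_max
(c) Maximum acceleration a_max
ω = √(k/m) = √(95.5/0.65) = 12.12 rad/s
v_max = ωA = 12.12×0.09 = 1.091 m/s
a_max = ω²A = 12.12²×0.09 = 13.22 m/s²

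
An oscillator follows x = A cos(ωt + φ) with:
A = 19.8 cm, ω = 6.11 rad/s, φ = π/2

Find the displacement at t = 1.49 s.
x = A cos(ωt + φ) = 19.8×cos(6.11×1.49 + π/2) = -6.245 cm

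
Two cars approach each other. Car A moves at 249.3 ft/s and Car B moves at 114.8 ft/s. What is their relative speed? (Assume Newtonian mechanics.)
v_rel = v_A + v_B = 249.3 + 114.8 = 364.1 ft/s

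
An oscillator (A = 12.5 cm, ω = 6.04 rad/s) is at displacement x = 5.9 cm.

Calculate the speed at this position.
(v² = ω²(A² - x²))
v = ω√(A² − x²) = 6.04×√(0.125² − 0.059²) = 0.6656 m/s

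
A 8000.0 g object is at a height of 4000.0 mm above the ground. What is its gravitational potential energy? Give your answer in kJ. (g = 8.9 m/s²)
PE = mgh = 8 kg × 8.9 m/s² × 4 m = 284.8 J = 0.2848 kJ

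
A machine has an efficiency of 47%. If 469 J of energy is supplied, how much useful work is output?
W_out = η × W_in = 0.47 × 469 = 220.43 J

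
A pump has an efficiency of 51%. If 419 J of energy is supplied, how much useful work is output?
W_out = η × W_in = 0.51 × 419 = 213.69 J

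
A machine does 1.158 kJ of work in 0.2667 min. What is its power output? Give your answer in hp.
P = W/t = 1158 J / 16 s = 72.37 W = 0.09704 hp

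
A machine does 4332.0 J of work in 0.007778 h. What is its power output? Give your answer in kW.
P = W/t = 4332 J / 28 s = 154.7 W = 0.1547 kW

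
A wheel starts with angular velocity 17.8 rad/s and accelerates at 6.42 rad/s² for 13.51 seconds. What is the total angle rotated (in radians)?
θ = ω₀t + ½αt² = 17.8×13.51 + ½×6.42×13.51² = 826.37 rad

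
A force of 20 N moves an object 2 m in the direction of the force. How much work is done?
W = Fd = 20×2 = 40.0 J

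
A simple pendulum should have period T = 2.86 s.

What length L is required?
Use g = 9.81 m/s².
T = 2π√(L/g) → L = g(T/2π)² = 9.81×(2.86/2π)² = 2.033 m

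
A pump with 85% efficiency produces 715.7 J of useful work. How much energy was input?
W_in = W_out/η = 715.7/0.85 = 842.0 J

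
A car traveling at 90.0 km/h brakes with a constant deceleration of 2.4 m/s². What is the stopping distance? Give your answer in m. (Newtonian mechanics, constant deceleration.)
d = v₀² / (2a) (with unit conversion) = 130.2 m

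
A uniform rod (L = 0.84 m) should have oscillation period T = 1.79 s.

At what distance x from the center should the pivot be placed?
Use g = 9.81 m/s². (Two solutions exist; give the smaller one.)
T = 2π√((L²/12 + x²)/(gx)). Let c = T²g/(4π²) = 0.7962.
x² − cx + L²/12 = 0 → x = (c − √(c² − L²/3))/2 = 0.08237 m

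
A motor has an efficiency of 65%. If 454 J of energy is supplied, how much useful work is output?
W_out = η × W_in = 0.65 × 454 = 295.1 J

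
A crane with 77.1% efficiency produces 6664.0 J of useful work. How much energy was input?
W_in = W_out/η = 6664.0/0.771 = 8643.3 J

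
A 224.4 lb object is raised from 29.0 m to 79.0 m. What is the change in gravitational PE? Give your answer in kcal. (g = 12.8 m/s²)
ΔPE = mg(h₂ − h₁) = 101.8 kg × 12.8 m/s² × (79 − 29) m = 6.514e+04 J = 15.57 kcal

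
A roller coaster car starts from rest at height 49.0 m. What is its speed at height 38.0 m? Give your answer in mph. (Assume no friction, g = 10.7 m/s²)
mgh₁ = ½mv₂² + mgh₂ → v₂ = √(2g(h₁−h₂)) = √(2×10.7×(49−38)) = 15.34 m/s = 34.32 mph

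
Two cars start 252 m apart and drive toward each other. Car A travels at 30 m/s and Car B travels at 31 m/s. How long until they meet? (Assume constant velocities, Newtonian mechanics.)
Combined speed: v_combined = 30 + 31 = 61 m/s
Time to meet: t = d/61 = 252/61 = 4.13 s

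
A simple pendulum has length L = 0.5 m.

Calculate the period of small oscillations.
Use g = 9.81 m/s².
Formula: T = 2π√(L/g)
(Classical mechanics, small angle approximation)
T = 2π√(L/g) = 2π√(0.5/9.81) = 1.419 s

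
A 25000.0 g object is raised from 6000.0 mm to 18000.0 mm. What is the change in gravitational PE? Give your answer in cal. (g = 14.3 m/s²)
ΔPE = mg(h₂ − h₁) = 25 kg × 14.3 m/s² × (18 − 6) m = 4290 J = 1025.0 cal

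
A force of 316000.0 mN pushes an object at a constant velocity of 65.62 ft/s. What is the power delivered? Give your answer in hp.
P = Fv = 316 N × 20 m/s = 6320 W = 8.476 hp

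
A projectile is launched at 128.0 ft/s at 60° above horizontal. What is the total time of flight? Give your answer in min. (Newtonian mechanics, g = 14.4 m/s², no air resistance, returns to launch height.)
T = 2v₀sin(θ)/g (with unit conversion) = 0.07821 min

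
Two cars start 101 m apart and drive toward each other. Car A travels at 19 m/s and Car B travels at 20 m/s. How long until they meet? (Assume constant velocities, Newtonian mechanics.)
Combined speed: v_combined = 19 + 20 = 39 m/s
Time to meet: t = d/39 = 101/39 = 2.59 s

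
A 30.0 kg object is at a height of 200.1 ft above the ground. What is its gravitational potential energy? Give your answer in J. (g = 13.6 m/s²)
PE = mgh = 30 kg × 13.6 m/s² × 60.99 m = 2.488e+04 J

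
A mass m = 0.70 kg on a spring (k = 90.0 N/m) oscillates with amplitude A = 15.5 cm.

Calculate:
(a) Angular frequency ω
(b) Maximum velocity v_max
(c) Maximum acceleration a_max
ω = √(k/m) = √(90.0/0.7) = 11.34 rad/s
v_max = ωA = 11.34×0.155 = 1.758 m/s
a_max = ω²A = 11.34²×0.155 = 19.93 m/s²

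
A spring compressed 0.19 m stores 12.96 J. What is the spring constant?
PE = ½kx² → k = 2PE/x² = 2×12.96/0.19² = 718.0 N/m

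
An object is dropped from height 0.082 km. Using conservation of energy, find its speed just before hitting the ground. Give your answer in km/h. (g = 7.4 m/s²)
mgh = ½mv² → v = √(2gh) = √(2×7.4×82) = 34.84 m/s = 125.4 km/h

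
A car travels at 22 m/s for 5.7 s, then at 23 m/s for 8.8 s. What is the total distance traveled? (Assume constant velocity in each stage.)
d₁ = v₁t₁ = 22 × 5.7 = 125.4 m
d₂ = v₂t₂ = 23 × 8.8 = 202.4 m
d_total = 125.4 + 202.4 = 327.8 m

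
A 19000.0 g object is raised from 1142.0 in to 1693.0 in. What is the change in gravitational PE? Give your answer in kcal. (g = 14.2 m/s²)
ΔPE = mg(h₂ − h₁) = 19 kg × 14.2 m/s² × (43 − 29.01) m = 3776 J = 0.9025 kcal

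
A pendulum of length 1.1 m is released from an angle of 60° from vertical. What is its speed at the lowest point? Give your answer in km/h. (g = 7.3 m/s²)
h = L(1 − cosθ) = 1.1×(1 − cos60°) = 0.55 m
v = √(2gh) = √(2×7.3×0.55) = 2.834 m/s = 10.2 km/h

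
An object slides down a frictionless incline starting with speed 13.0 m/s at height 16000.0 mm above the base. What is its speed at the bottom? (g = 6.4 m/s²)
½mv₀² + mgh = ½mv² → v = √(v₀² + 2gh) = √(13² + 2×6.4×16) = 19.33 m/s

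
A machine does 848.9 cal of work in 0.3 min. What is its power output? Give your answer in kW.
P = W/t = 3552 J / 18 s = 197.3 W = 0.1973 kW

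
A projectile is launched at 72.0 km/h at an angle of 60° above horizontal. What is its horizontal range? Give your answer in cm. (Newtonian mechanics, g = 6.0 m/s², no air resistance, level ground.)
R = v₀² sin(2θ) / g (with unit conversion) = 5774.0 cm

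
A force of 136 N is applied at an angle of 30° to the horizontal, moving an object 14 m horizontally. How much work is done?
W = Fd cosθ = 136×14×cos(30°) = 1648.9 J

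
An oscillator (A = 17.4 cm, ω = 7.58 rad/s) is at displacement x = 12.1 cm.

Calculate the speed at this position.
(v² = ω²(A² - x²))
v = ω√(A² − x²) = 7.58×√(0.174² − 0.121²) = 0.9478 m/s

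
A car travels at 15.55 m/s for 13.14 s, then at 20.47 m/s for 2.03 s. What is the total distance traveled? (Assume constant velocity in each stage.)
d₁ = v₁t₁ = 15.55 × 13.14 = 204.327 m
d₂ = v₂t₂ = 20.47 × 2.03 = 41.5541 m
d_total = 204.327 + 41.5541 = 245.88 m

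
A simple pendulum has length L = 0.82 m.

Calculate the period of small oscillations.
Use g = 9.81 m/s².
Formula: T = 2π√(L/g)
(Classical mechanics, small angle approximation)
T = 2π√(L/g) = 2π√(0.82/9.81) = 1.817 s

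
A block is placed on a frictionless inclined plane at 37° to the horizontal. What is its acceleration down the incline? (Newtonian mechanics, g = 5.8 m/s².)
a = g sin(θ) = 5.8 × sin(37°) = 5.8 × 0.6018 = 3.49 m/s²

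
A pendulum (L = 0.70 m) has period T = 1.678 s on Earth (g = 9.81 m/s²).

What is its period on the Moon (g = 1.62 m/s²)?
T = 2π√(L/g), so T_moon/T_earth = √(g_earth/g_moon)
T_moon = 2π√(0.7/1.62) = 4.13 s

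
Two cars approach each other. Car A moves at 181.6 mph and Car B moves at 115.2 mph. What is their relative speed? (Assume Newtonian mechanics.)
v_rel = v_A + v_B = 181.6 + 115.2 = 296.8 mph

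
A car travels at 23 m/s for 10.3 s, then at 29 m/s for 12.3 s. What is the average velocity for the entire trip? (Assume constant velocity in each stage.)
d₁ = v₁t₁ = 23 × 10.3 = 236.9 m
d₂ = v₂t₂ = 29 × 12.3 = 356.7 m
d_total = 593.6 m, t_total = 22.6 s
v_avg = d_total/t_total = 593.6/22.6 = 26.27 m/s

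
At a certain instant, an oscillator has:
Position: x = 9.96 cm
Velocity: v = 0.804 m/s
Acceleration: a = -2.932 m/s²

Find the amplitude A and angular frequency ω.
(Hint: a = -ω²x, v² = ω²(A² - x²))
a = −ω²x → ω = √(|a|/x) = √(2.932/0.0996) = 5.426 rad/s
v² = ω²(A² − x²) → A = √(x² + v²/ω²) = √(0.0996² + 0.804²/5.426²) = 0.1785 m = 17.85 cm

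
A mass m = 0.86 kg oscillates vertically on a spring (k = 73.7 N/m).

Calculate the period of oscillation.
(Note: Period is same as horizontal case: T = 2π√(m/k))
T = 2π√(m/k) = 2π√(0.86/73.7) = 0.6787 s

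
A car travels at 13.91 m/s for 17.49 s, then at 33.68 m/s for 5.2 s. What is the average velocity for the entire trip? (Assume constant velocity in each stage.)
d₁ = v₁t₁ = 13.91 × 17.49 = 243.286 m
d₂ = v₂t₂ = 33.68 × 5.2 = 175.136 m
d_total = 418.42 m, t_total = 22.69 s
v_avg = d_total/t_total = 418.42/22.69 = 18.44 m/s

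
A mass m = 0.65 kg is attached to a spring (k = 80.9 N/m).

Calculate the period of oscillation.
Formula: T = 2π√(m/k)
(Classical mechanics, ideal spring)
T = 2π√(m/k) = 2π√(0.65/80.9) = 0.5632 s; f = 1/T = 1.776 Hz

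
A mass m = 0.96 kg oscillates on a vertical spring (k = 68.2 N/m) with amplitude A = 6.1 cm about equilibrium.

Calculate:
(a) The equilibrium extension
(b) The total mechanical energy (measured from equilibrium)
x_eq = mg/k = 0.96×9.81/68.2 = 0.1381 m = 13.81 cm
E = ½kA² = ½×68.2×(0.061)² = 0.1269 J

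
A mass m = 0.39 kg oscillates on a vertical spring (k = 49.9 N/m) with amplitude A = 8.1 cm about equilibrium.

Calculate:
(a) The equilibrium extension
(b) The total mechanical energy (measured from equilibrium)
x_eq = mg/k = 0.39×9.81/49.9 = 0.07667 m = 7.667 cm
E = ½kA² = ½×49.9×(0.081)² = 0.1637 J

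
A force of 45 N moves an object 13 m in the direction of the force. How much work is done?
W = Fd = 45×13 = 585.0 J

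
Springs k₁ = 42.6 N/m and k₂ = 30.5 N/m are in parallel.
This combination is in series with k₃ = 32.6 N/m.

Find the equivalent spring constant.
k₁₂ = k₁ + k₂ = 73.1 N/m (parallel)
1/k_eq = 1/k₁₂ + 1/k₃ → k_eq = 22.55 N/m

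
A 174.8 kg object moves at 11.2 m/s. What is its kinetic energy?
KE = ½mv² = ½×174.8×11.2² = 10963.46 J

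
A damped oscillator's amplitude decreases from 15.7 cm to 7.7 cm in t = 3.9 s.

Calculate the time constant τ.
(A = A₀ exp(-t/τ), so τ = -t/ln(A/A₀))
A/A₀ = 7.7/15.7 = 0.4904; ln(A/A₀) = -0.7124
τ = −t/ln(A/A₀) = −3.9/-0.7124 = 5.474 s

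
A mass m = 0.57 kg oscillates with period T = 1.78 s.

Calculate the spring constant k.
T = 2π√(m/k) → k = m(2π/T)² = 0.57×(2π/1.78)² = 7.102 N/m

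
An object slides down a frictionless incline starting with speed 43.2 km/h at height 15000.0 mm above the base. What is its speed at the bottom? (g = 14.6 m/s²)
½mv₀² + mgh = ½mv² → v = √(v₀² + 2gh) = √(12² + 2×14.6×15) = 24.12 m/s = 86.85 km/h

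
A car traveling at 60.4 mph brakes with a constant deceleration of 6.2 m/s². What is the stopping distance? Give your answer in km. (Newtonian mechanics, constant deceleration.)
d = v₀² / (2a) (with unit conversion) = 0.0588 km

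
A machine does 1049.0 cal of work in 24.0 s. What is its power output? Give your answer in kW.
P = W/t = 4389 J / 24 s = 182.9 W = 0.1829 kW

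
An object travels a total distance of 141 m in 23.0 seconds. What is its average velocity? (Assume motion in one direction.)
v_avg = Δd / Δt = 141 / 23.0 = 6.13 m/s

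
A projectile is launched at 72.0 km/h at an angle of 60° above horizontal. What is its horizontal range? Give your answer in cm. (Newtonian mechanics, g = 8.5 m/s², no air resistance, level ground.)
R = v₀² sin(2θ) / g (with unit conversion) = 4075.0 cm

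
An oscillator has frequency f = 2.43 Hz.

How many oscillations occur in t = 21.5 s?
n = f×t = 2.43×21.5 = 52.25 oscillations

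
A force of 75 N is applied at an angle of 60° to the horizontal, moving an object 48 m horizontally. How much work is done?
W = Fd cosθ = 75×48×cos(60°) = 1800.0 J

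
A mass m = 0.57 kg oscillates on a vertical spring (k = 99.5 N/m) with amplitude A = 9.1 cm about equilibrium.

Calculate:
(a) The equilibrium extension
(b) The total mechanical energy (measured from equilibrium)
x_eq = mg/k = 0.57×9.81/99.5 = 0.0562 m = 5.62 cm
E = ½kA² = ½×99.5×(0.091)² = 0.412 J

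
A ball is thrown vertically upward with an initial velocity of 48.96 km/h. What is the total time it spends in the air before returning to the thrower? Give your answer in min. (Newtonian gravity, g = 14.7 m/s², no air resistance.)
t_total = 2v₀/g (with unit conversion) = 0.03084 min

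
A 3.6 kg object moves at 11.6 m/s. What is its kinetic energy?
KE = ½mv² = ½×3.6×11.6² = 242.208 J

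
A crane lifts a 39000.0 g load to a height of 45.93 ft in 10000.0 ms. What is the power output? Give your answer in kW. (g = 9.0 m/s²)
W = mgh = 39×9.0×14 = 4914 J
P = W/t = 4914/10 = 491.4 W = 0.4914 kW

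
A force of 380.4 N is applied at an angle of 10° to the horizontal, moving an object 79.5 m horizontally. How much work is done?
W = Fd cosθ = 380.4×79.5×cos(10°) = 29782.0 J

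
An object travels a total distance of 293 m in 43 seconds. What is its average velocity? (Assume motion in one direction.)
v_avg = Δd / Δt = 293 / 43 = 6.81 m/s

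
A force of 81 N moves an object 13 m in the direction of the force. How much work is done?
W = Fd = 81×13 = 1053.0 J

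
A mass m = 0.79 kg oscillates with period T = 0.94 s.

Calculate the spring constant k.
T = 2π√(m/k) → k = m(2π/T)² = 0.79×(2π/0.94)² = 35.3 N/m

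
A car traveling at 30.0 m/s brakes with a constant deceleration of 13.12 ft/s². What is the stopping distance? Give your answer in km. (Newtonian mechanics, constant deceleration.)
d = v₀² / (2a) (with unit conversion) = 0.1125 km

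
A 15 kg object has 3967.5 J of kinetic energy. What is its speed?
KE = ½mv² → v = √(2KE/m) = √(2×3967.5/15) = 23.0 m/s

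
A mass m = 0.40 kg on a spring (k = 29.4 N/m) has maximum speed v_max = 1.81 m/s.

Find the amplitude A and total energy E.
½mv²_max = ½kA² → A = v_max√(m/k) = 1.81×√(0.4/29.4) = 0.2111 m = 21.11 cm
E = ½mv²_max = ½×0.4×1.81² = 0.6552 J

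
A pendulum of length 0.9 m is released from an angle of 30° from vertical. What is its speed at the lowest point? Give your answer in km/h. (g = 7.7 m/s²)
h = L(1 − cosθ) = 0.9×(1 − cos30°) = 0.1206 m
v = √(2gh) = √(2×7.7×0.1206) = 1.363 m/s = 4.906 km/h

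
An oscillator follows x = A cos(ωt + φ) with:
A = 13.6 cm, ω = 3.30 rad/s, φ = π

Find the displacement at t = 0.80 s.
x = A cos(ωt + φ) = 13.6×cos(3.3×0.8 + π) = 11.92 cm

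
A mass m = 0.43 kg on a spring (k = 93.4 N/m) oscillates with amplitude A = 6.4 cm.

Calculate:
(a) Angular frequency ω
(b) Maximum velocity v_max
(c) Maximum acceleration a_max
ω = √(k/m) = √(93.4/0.43) = 14.74 rad/s
v_max = ωA = 14.74×0.064 = 0.9432 m/s
a_max = ω²A = 14.74²×0.064 = 13.9 m/s²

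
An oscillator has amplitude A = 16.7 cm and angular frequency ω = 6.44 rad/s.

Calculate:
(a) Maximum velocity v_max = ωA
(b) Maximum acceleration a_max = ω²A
v_max = ωA = 6.44×0.167 = 1.075 m/s
a_max = ω²A = 6.44²×0.167 = 6.926 m/s²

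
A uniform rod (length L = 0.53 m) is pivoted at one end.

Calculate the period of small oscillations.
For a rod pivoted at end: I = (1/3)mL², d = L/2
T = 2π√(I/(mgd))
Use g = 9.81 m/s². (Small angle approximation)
I/m = (1/3)L² = 0.09363 m²; d = L/2 = 0.265 m
T = 2π√(I/(mgd)) = 2π√(0.09363/(9.81×0.265)) = 1.192 s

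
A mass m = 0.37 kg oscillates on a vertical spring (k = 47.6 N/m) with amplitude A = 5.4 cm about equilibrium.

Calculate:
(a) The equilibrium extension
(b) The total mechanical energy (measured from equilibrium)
x_eq = mg/k = 0.37×9.81/47.6 = 0.07625 m = 7.625 cm
E = ½kA² = ½×47.6×(0.054)² = 0.0694 J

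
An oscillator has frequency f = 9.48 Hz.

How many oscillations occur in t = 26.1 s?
n = f×t = 9.48×26.1 = 247.4 oscillations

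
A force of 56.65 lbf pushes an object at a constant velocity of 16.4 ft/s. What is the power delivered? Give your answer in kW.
P = Fv = 252 N × 4.999 m/s = 1260 W = 1.26 kW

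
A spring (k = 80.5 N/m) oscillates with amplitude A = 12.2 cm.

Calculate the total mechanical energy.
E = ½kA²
E = ½kA² = ½×80.5×(0.122)² = 0.5991 J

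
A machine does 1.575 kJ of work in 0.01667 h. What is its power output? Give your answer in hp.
P = W/t = 1575 J / 60.01 s = 26.24 W = 0.03519 hp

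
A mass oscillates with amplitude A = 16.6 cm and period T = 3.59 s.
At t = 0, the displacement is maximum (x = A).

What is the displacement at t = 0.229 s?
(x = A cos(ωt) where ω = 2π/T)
ω = 2π/T = 2π/3.59 = 1.75 rad/s
x = A cos(ωt) = 16.6×cos(1.75×0.229) = 15.28 cm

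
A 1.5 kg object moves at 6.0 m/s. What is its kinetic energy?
KE = ½mv² = ½×1.5×6.0² = 27.0 J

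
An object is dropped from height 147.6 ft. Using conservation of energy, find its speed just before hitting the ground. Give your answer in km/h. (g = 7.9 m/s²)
mgh = ½mv² → v = √(2gh) = √(2×7.9×44.99) = 26.66 m/s = 95.98 km/h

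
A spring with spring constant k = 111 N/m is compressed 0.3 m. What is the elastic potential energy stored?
PE = ½kx² = ½×111×0.3² = 4.995 J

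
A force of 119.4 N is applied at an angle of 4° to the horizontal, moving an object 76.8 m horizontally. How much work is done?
W = Fd cosθ = 119.4×76.8×cos(4°) = 9147.6 J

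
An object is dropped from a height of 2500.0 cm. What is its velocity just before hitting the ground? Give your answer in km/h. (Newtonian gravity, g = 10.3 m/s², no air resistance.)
v = √(2gh) (with unit conversion) = 81.7 km/h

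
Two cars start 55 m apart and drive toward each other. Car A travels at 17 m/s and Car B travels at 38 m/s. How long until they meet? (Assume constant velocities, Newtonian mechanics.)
Combined speed: v_combined = 17 + 38 = 55 m/s
Time to meet: t = d/55 = 55/55 = 1.0 s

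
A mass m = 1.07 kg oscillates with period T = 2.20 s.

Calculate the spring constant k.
T = 2π√(m/k) → k = m(2π/T)² = 1.07×(2π/2.2)² = 8.728 N/m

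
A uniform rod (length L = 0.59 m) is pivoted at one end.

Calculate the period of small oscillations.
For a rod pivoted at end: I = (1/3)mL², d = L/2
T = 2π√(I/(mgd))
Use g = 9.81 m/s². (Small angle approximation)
I/m = (1/3)L² = 0.116 m²; d = L/2 = 0.295 m
T = 2π√(I/(mgd)) = 2π√(0.116/(9.81×0.295)) = 1.258 s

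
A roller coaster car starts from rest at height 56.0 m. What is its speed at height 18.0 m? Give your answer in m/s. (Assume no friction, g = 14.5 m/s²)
mgh₁ = ½mv₂² + mgh₂ → v₂ = √(2g(h₁−h₂)) = √(2×14.5×(56−18)) = 33.2 m/s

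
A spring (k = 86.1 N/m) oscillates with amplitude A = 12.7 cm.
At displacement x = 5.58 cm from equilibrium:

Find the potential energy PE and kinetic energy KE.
E_total = ½kA² = ½×86.1×(0.127)² = 0.6944 J
PE = ½kx² = ½×86.1×(0.0558)² = 0.134 J
KE = E_total − PE = 0.5603 J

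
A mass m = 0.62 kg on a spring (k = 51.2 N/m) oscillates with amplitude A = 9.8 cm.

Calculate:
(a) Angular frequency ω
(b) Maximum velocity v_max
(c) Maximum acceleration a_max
ω = √(k/m) = √(51.2/0.62) = 9.087 rad/s
v_max = ωA = 9.087×0.098 = 0.8906 m/s
a_max = ω²A = 9.087²×0.098 = 8.093 m/s²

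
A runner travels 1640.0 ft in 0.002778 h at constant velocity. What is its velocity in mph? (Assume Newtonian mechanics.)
v = d/t (with unit conversion) = 111.8 mph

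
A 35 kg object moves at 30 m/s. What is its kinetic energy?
KE = ½mv² = ½×35×30² = 15750.0 J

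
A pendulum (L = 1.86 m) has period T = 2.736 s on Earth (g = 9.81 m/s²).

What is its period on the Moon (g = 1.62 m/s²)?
T = 2π√(L/g), so T_moon/T_earth = √(g_earth/g_moon)
T_moon = 2π√(1.86/1.62) = 6.733 s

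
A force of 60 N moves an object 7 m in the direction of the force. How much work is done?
W = Fd = 60×7 = 420.0 J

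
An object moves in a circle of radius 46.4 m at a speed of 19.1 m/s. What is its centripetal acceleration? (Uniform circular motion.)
a_c = v²/r = 19.1²/46.4 = 364.81/46.4 = 7.86 m/s²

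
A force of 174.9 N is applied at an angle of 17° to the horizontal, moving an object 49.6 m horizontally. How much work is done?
W = Fd cosθ = 174.9×49.6×cos(17°) = 8296.0 J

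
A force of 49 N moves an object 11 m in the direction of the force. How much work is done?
W = Fd = 49×11 = 539.0 J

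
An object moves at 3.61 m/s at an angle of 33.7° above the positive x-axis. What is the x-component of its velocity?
vₓ = v cos(θ) = 3.61 × cos(33.7°) = 3.0 m/s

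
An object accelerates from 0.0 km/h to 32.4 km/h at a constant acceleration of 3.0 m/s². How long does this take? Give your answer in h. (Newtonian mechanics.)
t = (v - v₀)/a (with unit conversion) = 0.0008333 h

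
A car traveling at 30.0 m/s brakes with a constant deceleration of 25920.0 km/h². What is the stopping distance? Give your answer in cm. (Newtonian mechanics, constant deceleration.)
d = v₀² / (2a) (with unit conversion) = 22500.0 cm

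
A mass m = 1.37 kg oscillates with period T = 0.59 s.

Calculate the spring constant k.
T = 2π√(m/k) → k = m(2π/T)² = 1.37×(2π/0.59)² = 155.4 N/m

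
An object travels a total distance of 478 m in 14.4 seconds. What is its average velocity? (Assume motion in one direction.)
v_avg = Δd / Δt = 478 / 14.4 = 33.19 m/s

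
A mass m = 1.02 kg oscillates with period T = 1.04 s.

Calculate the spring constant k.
T = 2π√(m/k) → k = m(2π/T)² = 1.02×(2π/1.04)² = 37.23 N/m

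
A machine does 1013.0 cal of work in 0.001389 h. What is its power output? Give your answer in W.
P = W/t = 4238 J / 5 s = 847.6 W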